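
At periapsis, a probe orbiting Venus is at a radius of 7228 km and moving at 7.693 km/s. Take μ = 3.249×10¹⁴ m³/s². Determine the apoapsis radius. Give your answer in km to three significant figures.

r_p = 7.228×10⁶ m.
Specific energy ε = v²/2 − μ/r = -1.536×10⁷ J/kg, so a = −μ/(2ε) = 1.058×10⁷ m.
The apsides satisfy r_p + r_a = 2a, so the apoapsis radius is 2a − r_p = 1.393×10⁷ m = 13926 km.

apoapsis radius ≈ 13900 km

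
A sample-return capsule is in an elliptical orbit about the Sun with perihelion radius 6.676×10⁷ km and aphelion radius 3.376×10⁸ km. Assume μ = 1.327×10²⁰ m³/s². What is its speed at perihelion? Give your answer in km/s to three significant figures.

Semi-major axis a = (r_p + r_a)/2 = 2.0218×10⁸ km = 2.022×10¹¹ m.
Vis-viva: v² = μ(2/r − 1/a) = 1.327×10²⁰ × (2.996×10⁻¹¹ − 4.946×10⁻¹²) = 3.319×10⁹ m²/s².
v = 57610 m/s = 57.61 km/s.

v ≈ 57.6 km/s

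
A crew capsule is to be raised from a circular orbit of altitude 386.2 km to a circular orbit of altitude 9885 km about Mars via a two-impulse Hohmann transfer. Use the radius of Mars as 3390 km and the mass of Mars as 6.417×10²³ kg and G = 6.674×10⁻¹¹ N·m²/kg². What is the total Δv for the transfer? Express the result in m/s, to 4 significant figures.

μ = GM = 6.674×10⁻¹¹ × 6.417×10²³ = 4.283×10¹³ m³/s².
r₁ = 3390 + 386.2 = 3776.2 km = 3.7762×10⁶ m.
r₂ = 3390 + 9885 = 13275 km = 1.3275×10⁷ m.
Transfer ellipse a_t = (r₁ + r₂)/2 = 8.526×10⁶ m.
At r₁: circular v_c1 = √(μ/r₁) = 3368 m/s; transfer-periapsis v_p = √[μ(2/r₁ − 1/a_t)] = 4202 m/s.
Δv₁ = v_p − v_c1 = 834.6 m/s.
At r₂: circular v_c2 = √(μ/r₂) = 1796 m/s; transfer-apoapsis v_a = √[μ(2/r₂ − 1/a_t)] = 1195 m/s.
Δv₂ = v_c2 − v_a = 600.8 m/s.
Total Δv = Δv₁ + Δv₂ = 1435 m/s.

Δv_total ≈ 1435 m/s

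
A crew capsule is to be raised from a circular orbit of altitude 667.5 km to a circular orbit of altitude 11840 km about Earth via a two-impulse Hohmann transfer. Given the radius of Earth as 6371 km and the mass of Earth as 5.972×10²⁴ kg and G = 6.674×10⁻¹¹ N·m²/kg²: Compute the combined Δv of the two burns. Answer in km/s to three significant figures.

μ = GM = 6.674×10⁻¹¹ × 5.972×10²⁴ = 3.986×10¹⁴ m³/s².
r₁ = 6371 + 667.5 = 7038.5 km = 7.0385×10⁶ m.
r₂ = 6371 + 11840 = 18211 km = 1.8211×10⁷ m.
Transfer ellipse a_t = (r₁ + r₂)/2 = 1.262×10⁷ m.
At r₁: circular v_c1 = √(μ/r₁) = 7525 m/s; transfer-perigee v_p = √[μ(2/r₁ − 1/a_t)] = 9038 m/s.
Δv₁ = v_p − v_c1 = 1513 m/s.
At r₂: circular v_c2 = √(μ/r₂) = 4678 m/s; transfer-apogee v_a = √[μ(2/r₂ − 1/a_t)] = 3493 m/s.
Δv₂ = v_c2 − v_a = 1185 m/s.
Total Δv = Δv₁ + Δv₂ = 2698 m/s = 2.698 km/s.

Δv_total ≈ 2.70 km/s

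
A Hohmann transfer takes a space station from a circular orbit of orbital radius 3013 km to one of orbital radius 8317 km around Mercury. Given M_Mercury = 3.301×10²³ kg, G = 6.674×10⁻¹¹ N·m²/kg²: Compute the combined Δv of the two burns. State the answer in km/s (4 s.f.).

μ = GM = 6.674×10⁻¹¹ × 3.301×10²³ = 2.203×10¹³ m³/s².
r₁ = 3013 km = 3.013×10⁶ m.
r₂ = 8317 km = 8.317×10⁶ m.
Transfer ellipse a_t = (r₁ + r₂)/2 = 5.665×10⁶ m.
At r₁: circular v_c1 = √(μ/r₁) = 2704 m/s; transfer-periherm v_p = √[μ(2/r₁ − 1/a_t)] = 3276 m/s.
Δv₁ = v_p − v_c1 = 572.4 m/s.
At r₂: circular v_c2 = √(μ/r₂) = 1628 m/s; transfer-apoherm v_a = √[μ(2/r₂ − 1/a_t)] = 1187 m/s.
Δv₂ = v_c2 − v_a = 440.6 m/s.
Total Δv = Δv₁ + Δv₂ = 1013 m/s = 1.013 km/s.

Δv_total ≈ 1.013 km/s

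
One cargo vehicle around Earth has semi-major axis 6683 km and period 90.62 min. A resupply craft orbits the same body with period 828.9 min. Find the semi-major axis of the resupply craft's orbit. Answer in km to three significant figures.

a₂ ≈ 29200 km

Kepler's third law: a³ ∝ T², so a₂ = a₁ (T₂/T₁)^(2/3).
T₂/T₁ = 9.147, (T₂/T₁)^(2/3) = 4.374.
a₂ = 6683 × 4.374 = 29230 km.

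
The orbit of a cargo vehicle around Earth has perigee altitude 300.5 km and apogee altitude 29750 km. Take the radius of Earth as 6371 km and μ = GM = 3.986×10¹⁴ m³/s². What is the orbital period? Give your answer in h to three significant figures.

T ≈ 8.65 h

r_p = 6371 + 300.5 = 6671.5 km = 6.6715×10⁶ m.
r_a = 6371 + 29750 = 36121 km = 3.6121×10⁷ m.
Semi-major axis a = (r_p + r_a)/2 = (6671.5 + 36121)/2 = 21396 km = 2.140×10⁷ m.
By Kepler's third law T = 2π√(a³/μ) = 2π × 4.957×10³ = 3.115×10⁴ s.
= 8.652 h.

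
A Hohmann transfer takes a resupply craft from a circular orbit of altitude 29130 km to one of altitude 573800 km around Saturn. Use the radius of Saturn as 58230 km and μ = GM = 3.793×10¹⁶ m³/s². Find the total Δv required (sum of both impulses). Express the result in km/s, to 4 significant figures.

Δv_total ≈ 10.71 km/s

r₁ = 58230 + 29130 = 87360 km = 8.7360×10⁷ m.
r₂ = 58230 + 573800 = 632030 km = 6.3203×10⁸ m.
Transfer ellipse a_t = (r₁ + r₂)/2 = 3.597×10⁸ m.
At r₁: circular v_c1 = √(μ/r₁) = 20840 m/s; transfer-perikrone v_p = √[μ(2/r₁ − 1/a_t)] = 27620 m/s.
Δv₁ = v_p − v_c1 = 6784 m/s.
At r₂: circular v_c2 = √(μ/r₂) = 7747 m/s; transfer-apokrone v_a = √[μ(2/r₂ − 1/a_t)] = 3818 m/s.
Δv₂ = v_c2 − v_a = 3929 m/s.
Total Δv = Δv₁ + Δv₂ = 10710 m/s = 10.71 km/s.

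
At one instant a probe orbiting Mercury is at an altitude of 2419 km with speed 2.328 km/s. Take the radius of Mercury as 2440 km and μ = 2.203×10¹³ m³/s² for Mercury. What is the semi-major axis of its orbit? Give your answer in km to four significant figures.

r = 2440 + 2419 = 4859.0 km = 4.859×10⁶ m.
Specific orbital energy ε = v²/2 − μ/r = (2328)²/2 − 2.203×10¹³/4.859×10⁶ = -1.824×10⁶ J/kg.
Since ε = −μ/(2a), a = −μ/(2ε) = 6.039×10⁶ m = 6038.7 km.

a ≈ 6039 km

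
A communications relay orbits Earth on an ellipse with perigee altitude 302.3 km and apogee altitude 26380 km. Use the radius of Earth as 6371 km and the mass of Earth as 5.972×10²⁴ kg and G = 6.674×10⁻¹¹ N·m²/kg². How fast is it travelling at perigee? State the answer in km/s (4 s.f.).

μ = GM = 6.674×10⁻¹¹ × 5.972×10²⁴ = 3.986×10¹⁴ m³/s².
r_p = 6371 + 302.3 = 6673.3 km = 6.6733×10⁶ m.
r_a = 6371 + 26380 = 32751 km = 3.2751×10⁷ m.
Semi-major axis a = (r_p + r_a)/2 = 19712 km = 1.971×10⁷ m.
Vis-viva: v² = μ(2/r − 1/a) = 3.986×10¹⁴ × (2.997×10⁻⁷ − 5.073×10⁻⁸) = 9.923×10⁷ m²/s².
v = 9962 m/s = 9.962 km/s.

v ≈ 9.962 km/s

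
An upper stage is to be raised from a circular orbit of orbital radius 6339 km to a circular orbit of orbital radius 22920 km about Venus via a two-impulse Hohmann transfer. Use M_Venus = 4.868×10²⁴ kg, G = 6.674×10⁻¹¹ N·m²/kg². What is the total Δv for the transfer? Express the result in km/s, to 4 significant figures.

Δv_total ≈ 3.088 km/s

μ = GM = 6.674×10⁻¹¹ × 4.868×10²⁴ = 3.249×10¹⁴ m³/s².
r₁ = 6339 km = 6.339×10⁶ m.
r₂ = 22920 km = 2.292×10⁷ m.
Transfer ellipse a_t = (r₁ + r₂)/2 = 1.463×10⁷ m.
At r₁: circular v_c1 = √(μ/r₁) = 7159 m/s; transfer-periapsis v_p = √[μ(2/r₁ − 1/a_t)] = 8961 m/s.
Δv₁ = v_p − v_c1 = 1802 m/s.
At r₂: circular v_c2 = √(μ/r₂) = 3765 m/s; transfer-apoapsis v_a = √[μ(2/r₂ − 1/a_t)] = 2478 m/s.
Δv₂ = v_c2 − v_a = 1287 m/s.
Total Δv = Δv₁ + Δv₂ = 3088 m/s = 3.088 km/s.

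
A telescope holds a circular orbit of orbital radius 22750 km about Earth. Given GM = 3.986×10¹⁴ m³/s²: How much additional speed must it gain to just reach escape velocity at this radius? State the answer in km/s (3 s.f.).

Δv ≈ 1.73 km/s

r = 22750 km = 2.275×10⁷ m.
Circular speed v_c = √(μ/r) = 4186 m/s.
Escape speed v_esc = √(2μ/r) = √2 × v_c = 5920 m/s.
Δv = v_esc − v_c = 1734 m/s = 1.734 km/s.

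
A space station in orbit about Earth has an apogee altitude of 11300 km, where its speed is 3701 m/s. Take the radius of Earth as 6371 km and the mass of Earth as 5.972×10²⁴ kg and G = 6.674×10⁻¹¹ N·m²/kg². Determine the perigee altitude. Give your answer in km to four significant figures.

perigee altitude ≈ 1334 km

μ = GM = 6.674×10⁻¹¹ × 5.972×10²⁴ = 3.986×10¹⁴ m³/s².
r_a = 6371 + 11300 = 17671 km = 1.767×10⁷ m.
Specific energy ε = v²/2 − μ/r = -1.571×10⁷ J/kg, so a = −μ/(2ε) = 1.269×10⁷ m.
The apsides satisfy r_p + r_a = 2a, so the perigee radius is 2a − r_a = 7.705×10⁶ m = 7705.4 km.
Perigee altitude = 7705.4 − 6371 = 1334.4 km.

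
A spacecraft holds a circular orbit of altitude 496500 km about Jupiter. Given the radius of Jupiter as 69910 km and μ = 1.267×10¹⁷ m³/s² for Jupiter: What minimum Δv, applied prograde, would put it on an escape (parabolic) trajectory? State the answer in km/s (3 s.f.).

r = 69910 + 496500 = 566410 km = 5.6641×10⁸ m.
Circular speed v_c = √(μ/r) = 14960 m/s.
Escape speed v_esc = √(2μ/r) = √2 × v_c = 21150 m/s.
Δv = v_esc − v_c = 6195 m/s = 6.195 km/s.

Δv ≈ 6.20 km/s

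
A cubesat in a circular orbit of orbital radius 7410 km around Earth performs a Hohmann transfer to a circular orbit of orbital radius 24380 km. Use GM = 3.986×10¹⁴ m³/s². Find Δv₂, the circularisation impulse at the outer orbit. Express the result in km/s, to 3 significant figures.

Δv ≈ 1.28 km/s

r₁ = 7410 km = 7.410×10⁶ m.
r₂ = 24380 km = 2.438×10⁷ m.
Transfer ellipse a_t = (r₁ + r₂)/2 = 1.590×10⁷ m.
At r₁: circular v_c1 = √(μ/r₁) = 7334 m/s; transfer-perigee v_p = √[μ(2/r₁ − 1/a_t)] = 9083 m/s.
At r₂: circular v_c2 = √(μ/r₂) = 4043 m/s; transfer-apogee v_a = √[μ(2/r₂ − 1/a_t)] = 2761 m/s.
Δv₂ = v_c2 − v_a = 1283 m/s.
= 1.283 km/s.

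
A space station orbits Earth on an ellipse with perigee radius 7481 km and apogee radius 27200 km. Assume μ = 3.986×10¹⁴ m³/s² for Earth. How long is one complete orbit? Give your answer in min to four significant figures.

T ≈ 378.7 min

Semi-major axis a = (r_p + r_a)/2 = (7481.0 + 27200)/2 = 17340 km = 1.734×10⁷ m.
By Kepler's third law T = 2π√(a³/μ) = 2π × 3.617×10³ = 2.272×10⁴ s.
= 378.7 min.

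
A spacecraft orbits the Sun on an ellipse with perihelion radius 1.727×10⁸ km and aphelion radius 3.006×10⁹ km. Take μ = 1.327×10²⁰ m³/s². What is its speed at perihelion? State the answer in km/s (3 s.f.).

v ≈ 38.1 km/s

Semi-major axis a = (r_p + r_a)/2 = 1.5894×10⁹ km = 1.589×10¹² m.
Vis-viva: v² = μ(2/r − 1/a) = 1.327×10²⁰ × (1.158×10⁻¹¹ − 6.292×10⁻¹³) = 1.453×10⁹ m²/s².
v = 38120 m/s = 38.12 km/s.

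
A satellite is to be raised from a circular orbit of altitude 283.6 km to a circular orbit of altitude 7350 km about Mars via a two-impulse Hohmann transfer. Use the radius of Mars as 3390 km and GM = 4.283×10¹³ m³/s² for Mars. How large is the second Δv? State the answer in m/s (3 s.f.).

Δv ≈ 571 m/s

r₁ = 3390 + 283.6 = 3673.6 km = 3.6736×10⁶ m.
r₂ = 3390 + 7350 = 10740 km = 1.0740×10⁷ m.
Transfer ellipse a_t = (r₁ + r₂)/2 = 7.207×10⁶ m.
At r₁: circular v_c1 = √(μ/r₁) = 3415 m/s; transfer-periapsis v_p = √[μ(2/r₁ − 1/a_t)] = 4168 m/s.
At r₂: circular v_c2 = √(μ/r₂) = 1997 m/s; transfer-apoapsis v_a = √[μ(2/r₂ − 1/a_t)] = 1426 m/s.
Δv₂ = v_c2 − v_a = 571.2 m/s.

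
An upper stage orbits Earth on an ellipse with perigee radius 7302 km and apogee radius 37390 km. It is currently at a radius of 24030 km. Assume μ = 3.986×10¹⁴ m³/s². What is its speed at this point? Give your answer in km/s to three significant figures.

v ≈ 3.92 km/s

Semi-major axis a = (r_p + r_a)/2 = 22346 km = 2.235×10⁷ m.
Vis-viva: v² = μ(2/r − 1/a) = 3.986×10¹⁴ × (8.323×10⁻⁸ − 4.475×10⁻⁸) = 1.534×10⁷ m²/s².
v = 3916 m/s = 3.916 km/s.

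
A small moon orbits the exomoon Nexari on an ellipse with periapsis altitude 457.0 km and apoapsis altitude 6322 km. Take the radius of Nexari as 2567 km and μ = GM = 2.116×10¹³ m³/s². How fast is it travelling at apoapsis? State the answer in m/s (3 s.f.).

r_p = 2567 + 457.0 = 3024.0 km = 3.0240×10⁶ m.
r_a = 2567 + 6322 = 8889.0 km = 8.8890×10⁶ m.
Semi-major axis a = (r_p + r_a)/2 = 5956.5 km = 5.956×10⁶ m.
Vis-viva: v² = μ(2/r − 1/a) = 2.116×10¹³ × (2.250×10⁻⁷ − 1.679×10⁻⁷) = 1.209×10⁶ m²/s².
v = 1099 m/s.

v ≈ 1100 m/s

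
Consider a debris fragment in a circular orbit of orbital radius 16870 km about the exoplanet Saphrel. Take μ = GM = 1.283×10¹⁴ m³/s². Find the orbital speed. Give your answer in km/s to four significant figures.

r = 16870 km = 1.687×10⁷ m.
For a circular orbit v = √(μ/r) = √(1.283×10¹⁴ / 1.687×10⁷) = √(7.605×10⁶) = 2758 m/s.
That is 2.758 km/s.

v ≈ 2.758 km/s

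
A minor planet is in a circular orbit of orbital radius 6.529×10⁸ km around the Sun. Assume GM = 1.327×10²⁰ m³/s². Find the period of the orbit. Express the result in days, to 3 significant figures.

r = 6.529×10⁸ km = 6.529×10¹¹ m.
Kepler's third law: T = 2π√(r³/μ) = 2π√((6.529×10¹¹)³ / 1.327×10²⁰).
r³/μ = 2.097×10¹⁵ s², so T = 2π × 4.580×10⁷ = 2.877×10⁸ s.
Converting: 2.877×10⁸ s ÷ 86400 = 3330 days.

T ≈ 3330 days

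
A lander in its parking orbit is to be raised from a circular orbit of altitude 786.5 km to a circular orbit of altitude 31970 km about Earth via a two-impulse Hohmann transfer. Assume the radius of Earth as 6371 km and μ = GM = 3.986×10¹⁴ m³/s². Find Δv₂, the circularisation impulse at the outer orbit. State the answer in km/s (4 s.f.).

Δv ≈ 1.416 km/s

r₁ = 6371 + 786.5 = 7157.5 km = 7.1575×10⁶ m.
r₂ = 6371 + 31970 = 38341 km = 3.8341×10⁷ m.
Transfer ellipse a_t = (r₁ + r₂)/2 = 2.275×10⁷ m.
At r₁: circular v_c1 = √(μ/r₁) = 7463 m/s; transfer-perigee v_p = √[μ(2/r₁ − 1/a_t)] = 9688 m/s.
At r₂: circular v_c2 = √(μ/r₂) = 3224 m/s; transfer-apogee v_a = √[μ(2/r₂ − 1/a_t)] = 1809 m/s.
Δv₂ = v_c2 − v_a = 1416 m/s.
= 1.416 km/s.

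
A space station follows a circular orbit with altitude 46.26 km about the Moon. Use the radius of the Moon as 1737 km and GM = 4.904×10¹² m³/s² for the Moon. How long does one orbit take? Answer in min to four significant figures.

r = 1737 + 46.26 = 1783.3 km = 1.7833×10⁶ m.
Kepler's third law: T = 2π√(r³/μ) = 2π√((1.783×10⁶)³ / 4.904×10¹²).
r³/μ = 1.156×10⁶ s², so T = 2π × 1.075×10³ = 6.757×10³ s.
Converting: 6.757×10³ s ÷ 60.00 = 112.6 min.

T ≈ 112.6 min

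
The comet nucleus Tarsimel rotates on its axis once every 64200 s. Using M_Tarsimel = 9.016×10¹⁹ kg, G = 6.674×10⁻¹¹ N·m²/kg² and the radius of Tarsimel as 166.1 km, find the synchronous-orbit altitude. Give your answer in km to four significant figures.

μ = GM = 6.674×10⁻¹¹ × 9.016×10¹⁹ = 6.017×10⁹ m³/s².
A synchronous orbit has period T, so by Kepler's third law a = (μT²/4π²)^(1/3).
μT²/4π² = 6.017×10⁹ × (6.420×10⁴)² / 39.48 = 6.282×10¹⁷ m³.
a = 8.565×10⁵ m = 856.45 km.
Altitude h = a − R = 856.45 − 166.1 = 690.35 km.

h_sync ≈ 690.4 km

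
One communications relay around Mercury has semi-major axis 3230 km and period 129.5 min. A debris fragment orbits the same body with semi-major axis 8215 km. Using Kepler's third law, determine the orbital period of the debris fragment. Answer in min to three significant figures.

Kepler's third law: T² ∝ a³, so T₂ = T₁ (a₂/a₁)^(3/2).
a₂/a₁ = 2.543, (a₂/a₁)^(3/2) = 4.056.
T₂ = 129.5 × 4.056 = 525.3 min.

T₂ ≈ 525 min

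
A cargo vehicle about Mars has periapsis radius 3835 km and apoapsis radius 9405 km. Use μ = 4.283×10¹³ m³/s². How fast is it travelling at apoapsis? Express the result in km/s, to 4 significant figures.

Semi-major axis a = (r_p + r_a)/2 = 6620.0 km = 6.620×10⁶ m.
Vis-viva: v² = μ(2/r − 1/a) = 4.283×10¹³ × (2.127×10⁻⁷ − 1.511×10⁻⁷) = 2.638×10⁶ m²/s².
v = 1624 m/s = 1.624 km/s.

v ≈ 1.624 km/s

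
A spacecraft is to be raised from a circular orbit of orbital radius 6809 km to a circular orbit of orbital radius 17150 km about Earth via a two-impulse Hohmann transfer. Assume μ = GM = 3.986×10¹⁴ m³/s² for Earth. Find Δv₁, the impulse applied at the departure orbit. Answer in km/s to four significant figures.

r₁ = 6809 km = 6.809×10⁶ m.
r₂ = 17150 km = 1.715×10⁷ m.
Transfer ellipse a_t = (r₁ + r₂)/2 = 1.198×10⁷ m.
At r₁: circular v_c1 = √(μ/r₁) = 7651 m/s; transfer-perigee v_p = √[μ(2/r₁ − 1/a_t)] = 9155 m/s.
Δv₁ = v_p − v_c1 = 1503 m/s.
= 1.503 km/s.

Δv ≈ 1.503 km/s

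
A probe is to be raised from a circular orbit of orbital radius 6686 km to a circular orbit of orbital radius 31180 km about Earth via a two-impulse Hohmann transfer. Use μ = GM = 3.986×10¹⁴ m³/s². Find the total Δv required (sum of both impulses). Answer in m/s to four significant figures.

r₁ = 6686 km = 6.686×10⁶ m.
r₂ = 31180 km = 3.118×10⁷ m.
Transfer ellipse a_t = (r₁ + r₂)/2 = 1.893×10⁷ m.
At r₁: circular v_c1 = √(μ/r₁) = 7721 m/s; transfer-perigee v_p = √[μ(2/r₁ − 1/a_t)] = 9909 m/s.
Δv₁ = v_p − v_c1 = 2187 m/s.
At r₂: circular v_c2 = √(μ/r₂) = 3575 m/s; transfer-apogee v_a = √[μ(2/r₂ − 1/a_t)] = 2125 m/s.
Δv₂ = v_c2 − v_a = 1451 m/s.
Total Δv = Δv₁ + Δv₂ = 3638 m/s.

Δv_total ≈ 3638 m/s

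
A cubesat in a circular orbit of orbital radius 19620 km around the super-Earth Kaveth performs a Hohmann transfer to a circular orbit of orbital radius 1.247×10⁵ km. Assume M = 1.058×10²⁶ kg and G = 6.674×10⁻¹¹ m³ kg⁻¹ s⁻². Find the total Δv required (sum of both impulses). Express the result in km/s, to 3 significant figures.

μ = GM = 6.674×10⁻¹¹ × 1.058×10²⁶ = 7.061×10¹⁵ m³/s².
r₁ = 19620 km = 1.962×10⁷ m.
r₂ = 1.247×10⁵ km = 1.247×10⁸ m.
Transfer ellipse a_t = (r₁ + r₂)/2 = 7.216×10⁷ m.
At r₁: circular v_c1 = √(μ/r₁) = 18970 m/s; transfer-periapsis v_p = √[μ(2/r₁ − 1/a_t)] = 24940 m/s.
Δv₁ = v_p − v_c1 = 5968 m/s.
At r₂: circular v_c2 = √(μ/r₂) = 7525 m/s; transfer-apoapsis v_a = √[μ(2/r₂ − 1/a_t)] = 3924 m/s.
Δv₂ = v_c2 − v_a = 3601 m/s.
Total Δv = Δv₁ + Δv₂ = 9569 m/s = 9.569 km/s.

Δv_total ≈ 9.57 km/s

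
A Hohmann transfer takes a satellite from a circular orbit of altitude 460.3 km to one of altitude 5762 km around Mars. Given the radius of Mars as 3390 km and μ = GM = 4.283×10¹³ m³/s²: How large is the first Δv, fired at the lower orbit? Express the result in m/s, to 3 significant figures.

Δv ≈ 622 m/s

r₁ = 3390 + 460.3 = 3850.3 km = 3.8503×10⁶ m.
r₂ = 3390 + 5762 = 9152.0 km = 9.1520×10⁶ m.
Transfer ellipse a_t = (r₁ + r₂)/2 = 6.501×10⁶ m.
At r₁: circular v_c1 = √(μ/r₁) = 3335 m/s; transfer-periapsis v_p = √[μ(2/r₁ − 1/a_t)] = 3957 m/s.
Δv₁ = v_p − v_c1 = 622.0 m/s.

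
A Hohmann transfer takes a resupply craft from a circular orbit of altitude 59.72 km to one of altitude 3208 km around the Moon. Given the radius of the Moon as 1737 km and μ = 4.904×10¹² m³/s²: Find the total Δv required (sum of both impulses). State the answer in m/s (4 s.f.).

Δv_total ≈ 617.7 m/s

r₁ = 1737 + 59.72 = 1796.7 km = 1.7967×10⁶ m.
r₂ = 1737 + 3208 = 4945.0 km = 4.9450×10⁶ m.
Transfer ellipse a_t = (r₁ + r₂)/2 = 3.371×10⁶ m.
At r₁: circular v_c1 = √(μ/r₁) = 1652 m/s; transfer-perilune v_p = √[μ(2/r₁ − 1/a_t)] = 2001 m/s.
Δv₁ = v_p − v_c1 = 348.9 m/s.
At r₂: circular v_c2 = √(μ/r₂) = 995.8 m/s; transfer-apolune v_a = √[μ(2/r₂ − 1/a_t)] = 727.0 m/s.
Δv₂ = v_c2 − v_a = 268.8 m/s.
Total Δv = Δv₁ + Δv₂ = 617.7 m/s.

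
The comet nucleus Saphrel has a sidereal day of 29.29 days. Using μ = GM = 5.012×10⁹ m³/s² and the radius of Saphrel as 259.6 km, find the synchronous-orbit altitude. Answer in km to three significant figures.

h_sync ≈ 9070 km

T = 29.29 days = 2.531×10⁶ s.
A synchronous orbit has period T, so by Kepler's third law a = (μT²/4π²)^(1/3).
μT²/4π² = 5.012×10⁹ × (2.531×10⁶)² / 39.48 = 8.131×10²⁰ m³.
a = 9.333×10⁶ m = 9333.4 km.
Altitude h = a − R = 9333.4 − 259.6 = 9073.8 km.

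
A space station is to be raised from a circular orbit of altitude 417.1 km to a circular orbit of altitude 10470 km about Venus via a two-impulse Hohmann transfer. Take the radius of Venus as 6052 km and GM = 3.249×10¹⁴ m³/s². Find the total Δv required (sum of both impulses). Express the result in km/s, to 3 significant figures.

Δv_total ≈ 2.52 km/s

r₁ = 6052 + 417.1 = 6469.1 km = 6.4691×10⁶ m.
r₂ = 6052 + 10470 = 16522 km = 1.6522×10⁷ m.
Transfer ellipse a_t = (r₁ + r₂)/2 = 1.150×10⁷ m.
At r₁: circular v_c1 = √(μ/r₁) = 7087 m/s; transfer-periapsis v_p = √[μ(2/r₁ − 1/a_t)] = 8496 m/s.
Δv₁ = v_p − v_c1 = 1409 m/s.
At r₂: circular v_c2 = √(μ/r₂) = 4434 m/s; transfer-apoapsis v_a = √[μ(2/r₂ − 1/a_t)] = 3327 m/s.
Δv₂ = v_c2 − v_a = 1108 m/s.
Total Δv = Δv₁ + Δv₂ = 2517 m/s = 2.517 km/s.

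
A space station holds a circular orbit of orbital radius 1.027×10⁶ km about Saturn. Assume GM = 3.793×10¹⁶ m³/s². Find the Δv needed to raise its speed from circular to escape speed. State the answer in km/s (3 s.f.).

r = 1.027×10⁶ km = 1.027×10⁹ m.
Circular speed v_c = √(μ/r) = 6077 m/s.
Escape speed v_esc = √(2μ/r) = √2 × v_c = 8595 m/s.
Δv = v_esc − v_c = 2517 m/s = 2.517 km/s.

Δv ≈ 2.52 km/s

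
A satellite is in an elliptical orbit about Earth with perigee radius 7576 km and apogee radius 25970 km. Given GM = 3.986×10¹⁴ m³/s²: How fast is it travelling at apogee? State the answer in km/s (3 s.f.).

v ≈ 2.63 km/s

Semi-major axis a = (r_p + r_a)/2 = 16773 km = 1.677×10⁷ m.
Vis-viva: v² = μ(2/r − 1/a) = 3.986×10¹⁴ × (7.701×10⁻⁸ − 5.962×10⁻⁸) = 6.933×10⁶ m²/s².
v = 2633 m/s = 2.633 km/s.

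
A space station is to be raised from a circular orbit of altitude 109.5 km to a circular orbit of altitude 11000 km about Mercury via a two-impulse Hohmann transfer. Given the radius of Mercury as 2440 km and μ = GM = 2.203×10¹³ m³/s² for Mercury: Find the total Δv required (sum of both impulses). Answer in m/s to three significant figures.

Δv_total ≈ 1430 m/s

r₁ = 2440 + 109.5 = 2549.5 km = 2.5495×10⁶ m.
r₂ = 2440 + 11000 = 13440 km = 1.3440×10⁷ m.
Transfer ellipse a_t = (r₁ + r₂)/2 = 7.995×10⁶ m.
At r₁: circular v_c1 = √(μ/r₁) = 2940 m/s; transfer-periherm v_p = √[μ(2/r₁ − 1/a_t)] = 3811 m/s.
Δv₁ = v_p − v_c1 = 871.8 m/s.
At r₂: circular v_c2 = √(μ/r₂) = 1280 m/s; transfer-apoherm v_a = √[μ(2/r₂ − 1/a_t)] = 723.0 m/s.
Δv₂ = v_c2 − v_a = 557.3 m/s.
Total Δv = Δv₁ + Δv₂ = 1429 m/s.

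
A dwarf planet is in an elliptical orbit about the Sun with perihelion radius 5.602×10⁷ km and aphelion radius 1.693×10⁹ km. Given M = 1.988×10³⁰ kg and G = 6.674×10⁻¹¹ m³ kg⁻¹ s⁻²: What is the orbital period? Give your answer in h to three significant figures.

T ≈ 124000 h

μ = GM = 6.674×10⁻¹¹ × 1.988×10³⁰ = 1.327×10²⁰ m³/s².
Semi-major axis a = (r_p + r_a)/2 = (5.6020×10⁷ + 1.6930×10⁹)/2 = 8.7451×10⁸ km = 8.745×10¹¹ m.
By Kepler's third law T = 2π√(a³/μ) = 2π × 7.100×10⁷ = 4.461×10⁸ s.
= 1.239×10⁵ h.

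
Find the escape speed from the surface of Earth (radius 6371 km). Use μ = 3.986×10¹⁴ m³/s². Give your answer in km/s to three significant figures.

r = R = 6.371×10⁶ m.
Escape speed v_esc = √(2μ/r) = √(2 × 3.986×10¹⁴ / 6.371×10⁶) = √(1.251×10⁸) = 11190 m/s.
= 11.19 km/s.

v_esc ≈ 11.2 km/s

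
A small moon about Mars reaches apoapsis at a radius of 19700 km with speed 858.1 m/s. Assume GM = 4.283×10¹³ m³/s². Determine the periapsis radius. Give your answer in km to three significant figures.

r_a = 1.970×10⁷ m.
Specific energy ε = v²/2 − μ/r = -1.806×10⁶ J/kg, so a = −μ/(2ε) = 1.186×10⁷ m.
The apsides satisfy r_p + r_a = 2a, so the periapsis radius is 2a − r_a = 4.016×10⁶ m = 4016.1 km.

periapsis radius ≈ 4020 km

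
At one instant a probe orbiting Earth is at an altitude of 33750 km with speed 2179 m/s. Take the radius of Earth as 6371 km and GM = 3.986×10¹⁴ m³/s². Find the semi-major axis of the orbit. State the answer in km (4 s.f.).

a ≈ 26360 km

r = 6371 + 33750 = 40121 km = 4.012×10⁷ m.
Vis-viva rearranged: 1/a = 2/r − v²/μ = 4.985×10⁻⁸ − 1.191×10⁻⁸ = 3.794×10⁻⁸ m⁻¹.
a = 2.636×10⁷ m = 26359 km.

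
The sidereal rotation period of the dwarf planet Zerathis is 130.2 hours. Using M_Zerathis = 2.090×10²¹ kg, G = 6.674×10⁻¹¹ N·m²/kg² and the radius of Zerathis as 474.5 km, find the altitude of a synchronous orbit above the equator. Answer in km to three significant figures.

μ = GM = 6.674×10⁻¹¹ × 2.090×10²¹ = 1.395×10¹¹ m³/s².
T = 130.2 hours = 4.687×10⁵ s.
A synchronous orbit has period T, so by Kepler's third law a = (μT²/4π²)^(1/3).
μT²/4π² = 1.395×10¹¹ × (4.687×10⁵)² / 39.48 = 7.762×10²⁰ m³.
a = 9.190×10⁶ m = 9190.4 km.
Altitude h = a − R = 9190.4 − 474.5 = 8715.9 km.

h_sync ≈ 8720 km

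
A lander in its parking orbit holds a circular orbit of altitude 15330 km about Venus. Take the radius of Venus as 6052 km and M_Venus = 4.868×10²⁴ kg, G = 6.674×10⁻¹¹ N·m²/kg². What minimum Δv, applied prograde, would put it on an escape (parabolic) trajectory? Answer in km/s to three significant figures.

Δv ≈ 1.61 km/s

μ = GM = 6.674×10⁻¹¹ × 4.868×10²⁴ = 3.249×10¹⁴ m³/s².
r = 6052 + 15330 = 21382 km = 2.1382×10⁷ m.
Circular speed v_c = √(μ/r) = 3898 m/s.
Escape speed v_esc = √(2μ/r) = √2 × v_c = 5513 m/s.
Δv = v_esc − v_c = 1615 m/s = 1.615 km/s.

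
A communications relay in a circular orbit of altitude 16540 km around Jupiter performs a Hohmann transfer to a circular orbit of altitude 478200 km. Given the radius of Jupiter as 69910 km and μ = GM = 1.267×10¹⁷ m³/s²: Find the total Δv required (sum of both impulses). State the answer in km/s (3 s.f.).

Δv_total ≈ 19.3 km/s

r₁ = 69910 + 16540 = 86450 km = 8.6450×10⁷ m.
r₂ = 69910 + 478200 = 548110 km = 5.4811×10⁸ m.
Transfer ellipse a_t = (r₁ + r₂)/2 = 3.173×10⁸ m.
At r₁: circular v_c1 = √(μ/r₁) = 38280 m/s; transfer-perijove v_p = √[μ(2/r₁ − 1/a_t)] = 50320 m/s.
Δv₁ = v_p − v_c1 = 12030 m/s.
At r₂: circular v_c2 = √(μ/r₂) = 15200 m/s; transfer-apojove v_a = √[μ(2/r₂ − 1/a_t)] = 7936 m/s.
Δv₂ = v_c2 − v_a = 7268 m/s.
Total Δv = Δv₁ + Δv₂ = 19300 m/s = 19.30 km/s.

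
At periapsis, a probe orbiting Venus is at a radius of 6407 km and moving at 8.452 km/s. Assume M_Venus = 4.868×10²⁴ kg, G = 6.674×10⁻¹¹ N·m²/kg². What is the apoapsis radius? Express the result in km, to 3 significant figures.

apoapsis radius ≈ 15300 km

μ = GM = 6.674×10⁻¹¹ × 4.868×10²⁴ = 3.249×10¹⁴ m³/s².
r_p = 6.407×10⁶ m.
Specific energy ε = v²/2 − μ/r = -1.499×10⁷ J/kg, so a = −μ/(2ε) = 1.084×10⁷ m.
The apsides satisfy r_p + r_a = 2a, so the apoapsis radius is 2a − r_p = 1.527×10⁷ m = 15266 km.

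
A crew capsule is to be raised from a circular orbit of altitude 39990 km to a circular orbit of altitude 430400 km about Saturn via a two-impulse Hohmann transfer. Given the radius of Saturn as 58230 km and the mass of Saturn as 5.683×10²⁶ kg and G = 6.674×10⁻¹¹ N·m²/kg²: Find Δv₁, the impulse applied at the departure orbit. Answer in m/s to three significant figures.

Δv ≈ 5710 m/s

μ = GM = 6.674×10⁻¹¹ × 5.683×10²⁶ = 3.793×10¹⁶ m³/s².
r₁ = 58230 + 39990 = 98220 km = 9.8220×10⁷ m.
r₂ = 58230 + 430400 = 488630 km = 4.8863×10⁸ m.
Transfer ellipse a_t = (r₁ + r₂)/2 = 2.934×10⁸ m.
At r₁: circular v_c1 = √(μ/r₁) = 19650 m/s; transfer-perikrone v_p = √[μ(2/r₁ − 1/a_t)] = 25360 m/s.
Δv₁ = v_p − v_c1 = 5708 m/s.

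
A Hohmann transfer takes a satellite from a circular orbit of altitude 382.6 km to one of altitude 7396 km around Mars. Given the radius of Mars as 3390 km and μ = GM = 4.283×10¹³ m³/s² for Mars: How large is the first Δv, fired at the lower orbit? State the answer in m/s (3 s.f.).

Δv ≈ 732 m/s

r₁ = 3390 + 382.6 = 3772.6 km = 3.7726×10⁶ m.
r₂ = 3390 + 7396 = 10786 km = 1.0786×10⁷ m.
Transfer ellipse a_t = (r₁ + r₂)/2 = 7.279×10⁶ m.
At r₁: circular v_c1 = √(μ/r₁) = 3369 m/s; transfer-periapsis v_p = √[μ(2/r₁ − 1/a_t)] = 4101 m/s.
Δv₁ = v_p − v_c1 = 732.1 m/s.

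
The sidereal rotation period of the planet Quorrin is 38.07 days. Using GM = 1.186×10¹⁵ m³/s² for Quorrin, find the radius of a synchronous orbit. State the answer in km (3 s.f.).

T = 38.07 days = 3.289×10⁶ s.
A synchronous orbit has period T, so by Kepler's third law a = (μT²/4π²)^(1/3).
μT²/4π² = 1.186×10¹⁵ × (3.289×10⁶)² / 39.48 = 3.250×10²⁶ m³.
a = 6.876×10⁸ m = 6.8755×10⁵ km.

r_sync ≈ 6.88×10⁵ km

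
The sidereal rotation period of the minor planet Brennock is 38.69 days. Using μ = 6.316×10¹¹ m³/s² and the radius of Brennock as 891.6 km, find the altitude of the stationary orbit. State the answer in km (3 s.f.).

T = 38.69 days = 3.343×10⁶ s.
A synchronous orbit has period T, so by Kepler's third law a = (μT²/4π²)^(1/3).
μT²/4π² = 6.316×10¹¹ × (3.343×10⁶)² / 39.48 = 1.788×10²³ m³.
a = 5.633×10⁷ m = 56334 km.
Altitude h = a − R = 56334 − 891.6 = 55442 km.

h_sync ≈ 55400 km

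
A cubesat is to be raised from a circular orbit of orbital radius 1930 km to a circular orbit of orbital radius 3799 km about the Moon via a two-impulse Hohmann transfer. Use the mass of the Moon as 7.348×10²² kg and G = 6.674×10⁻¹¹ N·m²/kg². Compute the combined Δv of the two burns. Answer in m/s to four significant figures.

μ = GM = 6.674×10⁻¹¹ × 7.348×10²² = 4.904×10¹² m³/s².
r₁ = 1930 km = 1.930×10⁶ m.
r₂ = 3799 km = 3.799×10⁶ m.
Transfer ellipse a_t = (r₁ + r₂)/2 = 2.864×10⁶ m.
At r₁: circular v_c1 = √(μ/r₁) = 1594 m/s; transfer-perilune v_p = √[μ(2/r₁ − 1/a_t)] = 1836 m/s.
Δv₁ = v_p − v_c1 = 241.7 m/s.
At r₂: circular v_c2 = √(μ/r₂) = 1136 m/s; transfer-apolune v_a = √[μ(2/r₂ − 1/a_t)] = 932.6 m/s.
Δv₂ = v_c2 − v_a = 203.6 m/s.
Total Δv = Δv₁ + Δv₂ = 445.3 m/s.

Δv_total ≈ 445.3 m/s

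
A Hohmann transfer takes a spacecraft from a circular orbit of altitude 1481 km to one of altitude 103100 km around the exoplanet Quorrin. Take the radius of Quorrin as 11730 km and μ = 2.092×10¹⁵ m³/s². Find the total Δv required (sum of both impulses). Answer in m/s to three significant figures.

Δv_total ≈ 6600 m/s

r₁ = 11730 + 1481 = 13211 km = 1.3211×10⁷ m.
r₂ = 11730 + 103100 = 114830 km = 1.1483×10⁸ m.
Transfer ellipse a_t = (r₁ + r₂)/2 = 6.402×10⁷ m.
At r₁: circular v_c1 = √(μ/r₁) = 12580 m/s; transfer-periapsis v_p = √[μ(2/r₁ − 1/a_t)] = 16850 m/s.
Δv₁ = v_p − v_c1 = 4269 m/s.
At r₂: circular v_c2 = √(μ/r₂) = 4268 m/s; transfer-apoapsis v_a = √[μ(2/r₂ − 1/a_t)] = 1939 m/s.
Δv₂ = v_c2 − v_a = 2329 m/s.
Total Δv = Δv₁ + Δv₂ = 6599 m/s.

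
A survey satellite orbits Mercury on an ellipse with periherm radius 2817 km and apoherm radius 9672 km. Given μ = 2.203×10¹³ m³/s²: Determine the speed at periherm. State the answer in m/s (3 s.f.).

Semi-major axis a = (r_p + r_a)/2 = 6244.5 km = 6.244×10⁶ m.
Vis-viva: v² = μ(2/r − 1/a) = 2.203×10¹³ × (7.100×10⁻⁷ − 1.601×10⁻⁷) = 1.211×10⁷ m²/s².
v = 3480 m/s.

v ≈ 3480 m/s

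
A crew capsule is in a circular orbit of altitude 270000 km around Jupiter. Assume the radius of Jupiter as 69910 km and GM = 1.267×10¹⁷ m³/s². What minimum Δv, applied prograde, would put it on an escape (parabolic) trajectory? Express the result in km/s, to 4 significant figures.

r = 69910 + 270000 = 339910 km = 3.3991×10⁸ m.
Circular speed v_c = √(μ/r) = 19310 m/s.
Escape speed v_esc = √(2μ/r) = √2 × v_c = 27300 m/s.
Δv = v_esc − v_c = 7997 m/s = 7.997 km/s.

Δv ≈ 7.997 km/s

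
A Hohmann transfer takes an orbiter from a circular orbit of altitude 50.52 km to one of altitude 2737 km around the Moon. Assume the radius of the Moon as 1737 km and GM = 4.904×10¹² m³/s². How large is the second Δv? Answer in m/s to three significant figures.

r₁ = 1737 + 50.52 = 1787.5 km = 1.7875×10⁶ m.
r₂ = 1737 + 2737 = 4474.0 km = 4.4740×10⁶ m.
Transfer ellipse a_t = (r₁ + r₂)/2 = 3.131×10⁶ m.
At r₁: circular v_c1 = √(μ/r₁) = 1656 m/s; transfer-perilune v_p = √[μ(2/r₁ − 1/a_t)] = 1980 m/s.
At r₂: circular v_c2 = √(μ/r₂) = 1047 m/s; transfer-apolune v_a = √[μ(2/r₂ − 1/a_t)] = 791.1 m/s.
Δv₂ = v_c2 − v_a = 255.9 m/s.

Δv ≈ 256 m/s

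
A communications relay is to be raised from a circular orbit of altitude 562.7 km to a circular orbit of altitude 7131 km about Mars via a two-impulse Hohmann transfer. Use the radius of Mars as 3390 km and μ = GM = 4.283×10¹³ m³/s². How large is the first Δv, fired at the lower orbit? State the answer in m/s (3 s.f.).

Δv ≈ 677 m/s

r₁ = 3390 + 562.7 = 3952.7 km = 3.9527×10⁶ m.
r₂ = 3390 + 7131 = 10521 km = 1.0521×10⁷ m.
Transfer ellipse a_t = (r₁ + r₂)/2 = 7.237×10⁶ m.
At r₁: circular v_c1 = √(μ/r₁) = 3292 m/s; transfer-periapsis v_p = √[μ(2/r₁ − 1/a_t)] = 3969 m/s.
Δv₁ = v_p − v_c1 = 677.2 m/s.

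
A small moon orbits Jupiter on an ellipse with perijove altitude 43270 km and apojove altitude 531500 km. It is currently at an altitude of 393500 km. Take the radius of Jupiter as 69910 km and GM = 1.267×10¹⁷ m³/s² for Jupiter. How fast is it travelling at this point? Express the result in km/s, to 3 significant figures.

r_p = 69910 + 43270 = 113180 km = 1.1318×10⁸ m.
r_a = 69910 + 531500 = 601410 km = 6.0141×10⁸ m.
r = 69910 + 393500 = 4.6341×10⁵ km = 4.634×10⁸ m.
Semi-major axis a = (r_p + r_a)/2 = 3.5730×10⁵ km = 3.573×10⁸ m.
Vis-viva: v² = μ(2/r − 1/a) = 1.267×10¹⁷ × (4.316×10⁻⁹ − 2.799×10⁻⁹) = 1.922×10⁸ m²/s².
v = 13860 m/s = 13.86 km/s.

v ≈ 13.9 km/s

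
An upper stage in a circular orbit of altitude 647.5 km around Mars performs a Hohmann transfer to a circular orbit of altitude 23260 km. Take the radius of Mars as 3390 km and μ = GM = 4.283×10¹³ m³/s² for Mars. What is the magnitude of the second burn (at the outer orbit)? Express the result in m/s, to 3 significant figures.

Δv ≈ 617 m/s

r₁ = 3390 + 647.5 = 4037.5 km = 4.0375×10⁶ m.
r₂ = 3390 + 23260 = 26650 km = 2.6650×10⁷ m.
Transfer ellipse a_t = (r₁ + r₂)/2 = 1.534×10⁷ m.
At r₁: circular v_c1 = √(μ/r₁) = 3257 m/s; transfer-periapsis v_p = √[μ(2/r₁ − 1/a_t)] = 4292 m/s.
At r₂: circular v_c2 = √(μ/r₂) = 1268 m/s; transfer-apoapsis v_a = √[μ(2/r₂ − 1/a_t)] = 650.3 m/s.
Δv₂ = v_c2 − v_a = 617.4 m/s.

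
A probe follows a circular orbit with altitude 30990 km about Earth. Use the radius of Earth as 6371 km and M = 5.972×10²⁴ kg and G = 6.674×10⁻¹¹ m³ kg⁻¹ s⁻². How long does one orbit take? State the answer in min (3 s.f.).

μ = GM = 6.674×10⁻¹¹ × 5.972×10²⁴ = 3.986×10¹⁴ m³/s².
r = 6371 + 30990 = 37361 km = 3.7361×10⁷ m.
Kepler's third law: T = 2π√(r³/μ) = 2π√((3.736×10⁷)³ / 3.986×10¹⁴).
r³/μ = 1.308×10⁸ s², so T = 2π × 1.144×10⁴ = 7.187×10⁴ s.
Converting: 7.187×10⁴ s ÷ 60.00 = 1198 min.

T ≈ 1200 min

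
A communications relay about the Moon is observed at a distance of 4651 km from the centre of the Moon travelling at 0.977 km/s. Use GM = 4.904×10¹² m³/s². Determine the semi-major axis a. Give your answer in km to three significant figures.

a ≈ 4250 km

r = 4.651×10⁶ m.
Vis-viva rearranged: 1/a = 2/r − v²/μ = 4.300×10⁻⁷ − 1.946×10⁻⁷ = 2.354×10⁻⁷ m⁻¹.
a = 4.249×10⁶ m = 4248.6 km.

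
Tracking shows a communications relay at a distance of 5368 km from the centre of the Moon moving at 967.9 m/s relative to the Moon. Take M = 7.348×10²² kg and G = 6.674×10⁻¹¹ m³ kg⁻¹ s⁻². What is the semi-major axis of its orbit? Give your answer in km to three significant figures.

μ = GM = 6.674×10⁻¹¹ × 7.348×10²² = 4.904×10¹² m³/s².
r = 5.368×10⁶ m.
Specific orbital energy ε = v²/2 − μ/r = (967.9)²/2 − 4.904×10¹²/5.368×10⁶ = -4.452×10⁵ J/kg.
Since ε = −μ/(2a), a = −μ/(2ε) = 5.508×10⁶ m = 5508.2 km.

a ≈ 5510 km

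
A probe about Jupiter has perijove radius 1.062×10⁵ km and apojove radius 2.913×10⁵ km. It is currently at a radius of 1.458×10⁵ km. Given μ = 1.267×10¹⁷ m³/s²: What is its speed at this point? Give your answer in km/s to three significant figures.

Semi-major axis a = (r_p + r_a)/2 = 1.9875×10⁵ km = 1.988×10⁸ m.
Vis-viva: v² = μ(2/r − 1/a) = 1.267×10¹⁷ × (1.372×10⁻⁸ − 5.031×10⁻⁹) = 1.101×10⁹ m²/s².
v = 33170 m/s = 33.17 km/s.

v ≈ 33.2 km/s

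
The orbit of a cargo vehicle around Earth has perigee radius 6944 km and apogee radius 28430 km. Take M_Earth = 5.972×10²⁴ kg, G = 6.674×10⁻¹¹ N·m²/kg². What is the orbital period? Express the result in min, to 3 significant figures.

T ≈ 390 min

μ = GM = 6.674×10⁻¹¹ × 5.972×10²⁴ = 3.986×10¹⁴ m³/s².
Semi-major axis a = (r_p + r_a)/2 = (6944.0 + 28430)/2 = 17687 km = 1.769×10⁷ m.
By Kepler's third law T = 2π√(a³/μ) = 2π × 3.726×10³ = 2.341×10⁴ s.
= 390.2 min.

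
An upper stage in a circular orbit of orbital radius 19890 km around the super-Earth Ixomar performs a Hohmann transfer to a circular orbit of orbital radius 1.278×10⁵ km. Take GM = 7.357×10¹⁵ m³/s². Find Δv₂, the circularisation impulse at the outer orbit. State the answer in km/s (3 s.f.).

Δv ≈ 3.65 km/s

r₁ = 19890 km = 1.989×10⁷ m.
r₂ = 1.278×10⁵ km = 1.278×10⁸ m.
Transfer ellipse a_t = (r₁ + r₂)/2 = 7.384×10⁷ m.
At r₁: circular v_c1 = √(μ/r₁) = 19230 m/s; transfer-periapsis v_p = √[μ(2/r₁ − 1/a_t)] = 25300 m/s.
At r₂: circular v_c2 = √(μ/r₂) = 7587 m/s; transfer-apoapsis v_a = √[μ(2/r₂ − 1/a_t)] = 3938 m/s.
Δv₂ = v_c2 − v_a = 3650 m/s.
= 3.650 km/s.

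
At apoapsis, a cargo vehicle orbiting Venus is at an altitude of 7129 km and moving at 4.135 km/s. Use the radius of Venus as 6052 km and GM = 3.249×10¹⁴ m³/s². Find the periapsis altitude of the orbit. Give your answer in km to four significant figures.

periapsis altitude ≈ 947.1 km

r_a = 6052 + 7129 = 13181 km = 1.318×10⁷ m.
Specific energy ε = v²/2 − μ/r = -1.610×10⁷ J/kg, so a = −μ/(2ε) = 1.009×10⁷ m.
The apsides satisfy r_p + r_a = 2a, so the periapsis radius is 2a − r_a = 6.999×10⁶ m = 6999.1 km.
Periapsis altitude = 6999.1 − 6052 = 947.12 km.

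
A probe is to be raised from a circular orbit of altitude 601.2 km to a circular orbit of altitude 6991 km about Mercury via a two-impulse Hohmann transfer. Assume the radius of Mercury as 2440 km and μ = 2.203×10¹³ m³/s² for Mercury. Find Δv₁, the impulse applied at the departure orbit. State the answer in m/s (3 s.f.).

Δv ≈ 618 m/s

r₁ = 2440 + 601.2 = 3041.2 km = 3.0412×10⁶ m.
r₂ = 2440 + 6991 = 9431.0 km = 9.4310×10⁶ m.
Transfer ellipse a_t = (r₁ + r₂)/2 = 6.236×10⁶ m.
At r₁: circular v_c1 = √(μ/r₁) = 2691 m/s; transfer-periherm v_p = √[μ(2/r₁ − 1/a_t)] = 3310 m/s.
Δv₁ = v_p − v_c1 = 618.4 m/s.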